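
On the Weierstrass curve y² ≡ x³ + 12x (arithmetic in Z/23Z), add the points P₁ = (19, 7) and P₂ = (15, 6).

(19, 7) + (15, 6). λ = (6 - 7)/(15 - 19) ≡ 22/19 mod 23. 19⁻¹ ≡ 17 (mod 23) since 19·17 = 323 ≡ 1, so λ ≡ 6.
  x = λ² - 19 - 15 = 36 - 34 ≡ 2; y = λ·(19 - 2) - 7 ≡ 3. → (2, 3)

(2, 3)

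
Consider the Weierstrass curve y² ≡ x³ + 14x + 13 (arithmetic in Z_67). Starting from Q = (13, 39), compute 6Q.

Double-and-add on 6 = (110)₂. Start with Q = (13, 39) for the leading 1-bit.
double: tangent at (13, 39): λ = (3·13² + 14)/(2·39) ≡ 52/11. 11⁻¹ ≡ 61 (mod 67) since 11·61 = 671 ≡ 1, so λ ≡ 52·61 ≡ 23.
  x = λ² - 13 - 13 = 529 - 26 ≡ 34; y = λ·(13 - 34) - 39 ≡ 14. → (34, 14)
add Q: (34, 14) + (13, 39). λ = (39 - 14)/(13 - 34) ≡ 25/46 mod 67. 46⁻¹ ≡ 51 (mod 67) since 46·51 = 2346 ≡ 1, so λ ≡ 2.
  x = λ² - 34 - 13 = 4 - 47 ≡ 24; y = λ·(34 - 24) - 14 ≡ 6. → (24, 6)
double: tangent at (24, 6): λ = (3·24² + 14)/(2·6) ≡ 0/12. 12⁻¹ ≡ 28 (mod 67) since 12·28 = 336 ≡ 1, so λ ≡ 0·28 ≡ 0.
  x = λ² - 24 - 24 = 0 - 48 ≡ 19; y = λ·(24 - 19) - 6 ≡ 61. → (19, 61)

(19, 61)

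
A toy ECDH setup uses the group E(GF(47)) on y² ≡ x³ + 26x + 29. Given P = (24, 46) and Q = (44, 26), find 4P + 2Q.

First 4P:
Repeated addition: build up to 4P.
2P: tangent at (24, 46): λ = (3·24² + 26)/(2·46) ≡ 15/45. 45⁻¹ ≡ 23 (mod 47), so λ ≡ 15·23 ≡ 16.
  x = λ² - 24 - 24 = 256 - 48 ≡ 20; y = λ·(24 - 20) - 46 ≡ 18. → (20, 18)
3P: (20, 18) + (24, 46). λ = (46 - 18)/(24 - 20) ≡ 28/4 mod 47. 4⁻¹ ≡ 12 (mod 47), so λ ≡ 7.
  x = λ² - 20 - 24 = 49 - 44 ≡ 5; y = λ·(20 - 5) - 18 ≡ 40. → (5, 40)
4P: (5, 40) + (24, 46). λ = (46 - 40)/(24 - 5) ≡ 6/19 mod 47. 19⁻¹ ≡ 5 (mod 47) since 19·5 = 95 ≡ 1, so λ ≡ 30.
  x = λ² - 5 - 24 = 900 - 29 ≡ 25; y = λ·(5 - 25) - 40 ≡ 18. → (25, 18)
4P = (25, 18).
Next 2Q:
Repeated addition: build up to 2Q.
2Q: tangent at (44, 26): λ = (3·44² + 26)/(2·26) ≡ 6/5. 5⁻¹ ≡ 19 (mod 47), so λ ≡ 6·19 ≡ 20.
  x = λ² - 44 - 44 = 400 - 88 ≡ 30; y = λ·(44 - 30) - 26 ≡ 19. → (30, 19)
2Q = (30, 19).
Finally 4P + 2Q:
(25, 18) + (30, 19). λ = (19 - 18)/(30 - 25) ≡ 1/5 mod 47. 5⁻¹ ≡ 19 (mod 47), so λ ≡ 19.
  x = λ² - 25 - 30 = 361 - 55 ≡ 24; y = λ·(25 - 24) - 18 ≡ 1. → (24, 1)

(24, 1)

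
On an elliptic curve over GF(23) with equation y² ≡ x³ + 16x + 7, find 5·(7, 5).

(8, 16)

Write Q = (7, 5).
Double-and-add on 5 = (101)₂. Start with Q = (7, 5) for the leading 1-bit.
double: tangent at (7, 5): λ = (3·7² + 16)/(2·5) ≡ 2/10. 10⁻¹ ≡ 7 (mod 23), so λ ≡ 2·7 ≡ 14.
  x = λ² - 7 - 7 = 196 - 14 ≡ 21; y = λ·(7 - 21) - 5 ≡ 6. → (21, 6)
double: tangent at (21, 6): λ = (3·21² + 16)/(2·6) ≡ 5/12. 12⁻¹ ≡ 2 (mod 23), so λ ≡ 5·2 ≡ 10.
  x = λ² - 21 - 21 = 100 - 42 ≡ 12; y = λ·(21 - 12) - 6 ≡ 15. → (12, 15)
add Q: (12, 15) + (7, 5). λ = (5 - 15)/(7 - 12) ≡ 13/18 mod 23. 18⁻¹ ≡ 9 (mod 23) since 18·9 = 162 ≡ 1, so λ ≡ 2.
  x = λ² - 12 - 7 = 4 - 19 ≡ 8; y = λ·(12 - 8) - 15 ≡ 16. → (8, 16)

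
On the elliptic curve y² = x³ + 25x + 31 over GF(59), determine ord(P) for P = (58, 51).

2P: tangent at (58, 51): λ = (3·58² + 25)/(2·51) ≡ 28/43. 43⁻¹ ≡ 11 (mod 59), so λ ≡ 28·11 ≡ 13.
  x = λ² - 58 - 58 = 169 - 116 ≡ 53; y = λ·(58 - 53) - 51 ≡ 14. → (53, 14)
3P: (53, 14) + (58, 51). λ = (51 - 14)/(58 - 53) ≡ 37/5 mod 59. 5⁻¹ ≡ 12 (mod 59), so λ ≡ 31.
  x = λ² - 53 - 58 = 961 - 111 ≡ 24; y = λ·(53 - 24) - 14 ≡ 0. → (24, 0)
4P: (24, 0) + (58, 51). λ = (51 - 0)/(58 - 24) ≡ 51/34 mod 59. 34⁻¹ ≡ 33 (mod 59) since 34·33 = 1122 ≡ 1, so λ ≡ 31.
  x = λ² - 24 - 58 = 961 - 82 ≡ 53; y = λ·(24 - 53) - 0 ≡ 45. → (53, 45)
5P: (53, 45) + (58, 51). λ = (51 - 45)/(58 - 53) ≡ 6/5 mod 59. 5⁻¹ ≡ 12 (mod 59), so λ ≡ 13.
  x = λ² - 53 - 58 = 169 - 111 ≡ 58; y = λ·(53 - 58) - 45 ≡ 8. → (58, 8)
6P: (58, 8) + (58, 51): same x and y₁ ≡ -y₂, so the sum is 𝒪.
6P = 𝒪, so the order is 6.

6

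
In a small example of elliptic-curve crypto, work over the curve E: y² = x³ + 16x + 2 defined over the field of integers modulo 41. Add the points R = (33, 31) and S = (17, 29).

(33, 31) + (17, 29). λ = (29 - 31)/(17 - 33) ≡ 39/25 mod 41. 25⁻¹ ≡ 23 (mod 41), so λ ≡ 36.
  x = λ² - 33 - 17 = 1296 - 50 ≡ 16; y = λ·(33 - 16) - 31 ≡ 7. → (16, 7)

(16, 7)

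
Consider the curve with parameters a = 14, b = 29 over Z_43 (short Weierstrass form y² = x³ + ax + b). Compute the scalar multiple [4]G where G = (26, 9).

Double-and-add on 4 = (100)₂. Start with G = (26, 9) for the leading 1-bit.
double: tangent at (26, 9): λ = (3·26² + 14)/(2·9) ≡ 21/18. 18⁻¹ ≡ 12 (mod 43), so λ ≡ 21·12 ≡ 37.
  x = λ² - 26 - 26 = 1369 - 52 ≡ 27; y = λ·(26 - 27) - 9 ≡ 40. → (27, 40)
double: tangent at (27, 40): λ = (3·27² + 14)/(2·40) ≡ 8/37. 37⁻¹ ≡ 7 (mod 43), so λ ≡ 8·7 ≡ 13.
  x = λ² - 27 - 27 = 169 - 54 ≡ 29; y = λ·(27 - 29) - 40 ≡ 20. → (29, 20)

(29, 20)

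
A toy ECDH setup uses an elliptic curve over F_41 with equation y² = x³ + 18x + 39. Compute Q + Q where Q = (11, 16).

(39, 35)

tangent at (11, 16): λ = (3·11² + 18)/(2·16) ≡ 12/32. 32⁻¹ ≡ 9 (mod 41) since 32·9 = 288 ≡ 1, so λ ≡ 12·9 ≡ 26.
  x = λ² - 11 - 11 = 676 - 22 ≡ 39; y = λ·(11 - 39) - 16 ≡ 35. → (39, 35)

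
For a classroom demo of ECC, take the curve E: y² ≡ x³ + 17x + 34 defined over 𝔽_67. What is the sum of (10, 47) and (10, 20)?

O

The two points share x = 10 and their y-coordinates satisfy 47 + 20 ≡ 0 (mod 67), so they are inverses. Their sum is the point at infinity.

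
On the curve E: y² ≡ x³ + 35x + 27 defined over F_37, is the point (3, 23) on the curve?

yes

y² = 23² ≡ 11; x³ + 35x + 27 = 159 ≡ 11 (mod 37). 11 = 11.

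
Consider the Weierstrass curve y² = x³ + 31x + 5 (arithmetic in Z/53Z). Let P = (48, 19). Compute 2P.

(10, 34)

tangent at (48, 19): λ = (3·48² + 31)/(2·19) ≡ 0/38. 38⁻¹ ≡ 7 (mod 53), so λ ≡ 0·7 ≡ 0.
  x = λ² - 48 - 48 = 0 - 96 ≡ 10; y = λ·(48 - 10) - 19 ≡ 34. → (10, 34)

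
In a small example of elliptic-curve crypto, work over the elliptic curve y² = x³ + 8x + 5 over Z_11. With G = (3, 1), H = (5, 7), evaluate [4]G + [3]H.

First 4G:
Double-and-add on 4 = (100)₂. Start with G = (3, 1) for the leading 1-bit.
double: tangent at (3, 1): λ = (3·3² + 8)/(2·1) ≡ 2/2. 2⁻¹ ≡ 6 (mod 11), so λ ≡ 2·6 ≡ 1.
  x = λ² - 3 - 3 = 1 - 6 ≡ 6; y = λ·(3 - 6) - 1 ≡ 7. → (6, 7)
double: tangent at (6, 7): λ = (3·6² + 8)/(2·7) ≡ 6/3. 3⁻¹ ≡ 4 (mod 11), so λ ≡ 6·4 ≡ 2.
  x = λ² - 6 - 6 = 4 - 12 ≡ 3; y = λ·(6 - 3) - 7 ≡ 10. → (3, 10)
4G = (3, 10).
Next 3H:
Repeated addition: build up to 3H.
2H: tangent at (5, 7): λ = (3·5² + 8)/(2·7) ≡ 6/3. 3⁻¹ ≡ 4 (mod 11), so λ ≡ 6·4 ≡ 2.
  x = λ² - 5 - 5 = 4 - 10 ≡ 5; y = λ·(5 - 5) - 7 ≡ 4. → (5, 4)
3H: (5, 4) + (5, 7): same x and y₁ ≡ -y₂, so the sum is O.
3H = O.
Finally 4G + 3H:
(3, 10) + O = (3, 10) (identity).

(3, 10)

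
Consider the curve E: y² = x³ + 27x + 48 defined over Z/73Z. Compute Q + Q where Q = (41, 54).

tangent at (41, 54): λ = (3·41² + 27)/(2·54) ≡ 33/35. 35⁻¹ ≡ 48 (mod 73) since 35·48 = 1680 ≡ 1, so λ ≡ 33·48 ≡ 51.
  x = λ² - 41 - 41 = 2601 - 82 ≡ 37; y = λ·(41 - 37) - 54 ≡ 4. → (37, 4)

(37, 4)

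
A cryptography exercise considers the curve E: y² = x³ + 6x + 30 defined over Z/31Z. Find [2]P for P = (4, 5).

tangent at (4, 5): λ = (3·4² + 6)/(2·5) ≡ 23/10. 10⁻¹ ≡ 28 (mod 31), so λ ≡ 23·28 ≡ 24.
  x = λ² - 4 - 4 = 576 - 8 ≡ 10; y = λ·(4 - 10) - 5 ≡ 6. → (10, 6)

(10, 6)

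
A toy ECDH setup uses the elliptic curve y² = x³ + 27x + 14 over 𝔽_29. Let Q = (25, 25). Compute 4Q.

Repeated addition: build up to 4Q.
2Q: tangent at (25, 25): λ = (3·25² + 27)/(2·25) ≡ 17/21. 21⁻¹ ≡ 18 (mod 29) since 21·18 = 378 ≡ 1, so λ ≡ 17·18 ≡ 16.
  x = λ² - 25 - 25 = 256 - 50 ≡ 3; y = λ·(25 - 3) - 25 ≡ 8. → (3, 8)
3Q: (3, 8) + (25, 25). λ = (25 - 8)/(25 - 3) ≡ 17/22 mod 29. 22⁻¹ ≡ 4 (mod 29), so λ ≡ 10.
  x = λ² - 3 - 25 = 100 - 28 ≡ 14; y = λ·(3 - 14) - 8 ≡ 27. → (14, 27)
4Q: (14, 27) + (25, 25). λ = (25 - 27)/(25 - 14) ≡ 27/11 mod 29. 11⁻¹ ≡ 8 (mod 29), so λ ≡ 13.
  x = λ² - 14 - 25 = 169 - 39 ≡ 14; y = λ·(14 - 14) - 27 ≡ 2. → (14, 2)

(14, 2)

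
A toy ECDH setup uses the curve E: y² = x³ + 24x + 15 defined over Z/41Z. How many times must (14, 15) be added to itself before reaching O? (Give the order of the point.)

2P: tangent at (14, 15): λ = (3·14² + 24)/(2·15) ≡ 38/30. 30⁻¹ ≡ 26 (mod 41), so λ ≡ 38·26 ≡ 4.
  x = λ² - 14 - 14 = 16 - 28 ≡ 29; y = λ·(14 - 29) - 15 ≡ 7. → (29, 7)
3P: (29, 7) + (14, 15). λ = (15 - 7)/(14 - 29) ≡ 8/26 mod 41. 26⁻¹ ≡ 30 (mod 41) since 26·30 = 780 ≡ 1, so λ ≡ 35.
  x = λ² - 29 - 14 = 1225 - 43 ≡ 34; y = λ·(29 - 34) - 7 ≡ 23. → (34, 23)
4P: (34, 23) + (14, 15). λ = (15 - 23)/(14 - 34) ≡ 33/21 mod 41. 21⁻¹ ≡ 2 (mod 41), so λ ≡ 25.
  x = λ² - 34 - 14 = 625 - 48 ≡ 3; y = λ·(34 - 3) - 23 ≡ 14. → (3, 14)
5P: (3, 14) + (14, 15). λ = (15 - 14)/(14 - 3) ≡ 1/11 mod 41. 11⁻¹ ≡ 15 (mod 41), so λ ≡ 15.
  x = λ² - 3 - 14 = 225 - 17 ≡ 3; y = λ·(3 - 3) - 14 ≡ 27. → (3, 27)
6P: (3, 27) + (14, 15). λ = (15 - 27)/(14 - 3) ≡ 29/11 mod 41. 11⁻¹ ≡ 15 (mod 41), so λ ≡ 25.
  x = λ² - 3 - 14 = 625 - 17 ≡ 34; y = λ·(3 - 34) - 27 ≡ 18. → (34, 18)
7P: (34, 18) + (14, 15). λ = (15 - 18)/(14 - 34) ≡ 38/21 mod 41. 21⁻¹ ≡ 2 (mod 41) since 21·2 = 42 ≡ 1, so λ ≡ 35.
  x = λ² - 34 - 14 = 1225 - 48 ≡ 29; y = λ·(34 - 29) - 18 ≡ 34. → (29, 34)
8P: (29, 34) + (14, 15). λ = (15 - 34)/(14 - 29) ≡ 22/26 mod 41. 26⁻¹ ≡ 30 (mod 41) since 26·30 = 780 ≡ 1, so λ ≡ 4.
  x = λ² - 29 - 14 = 16 - 43 ≡ 14; y = λ·(29 - 14) - 34 ≡ 26. → (14, 26)
9P: (14, 26) + (14, 15): same x and y₁ ≡ -y₂, so the sum is O.
9P = O, so the order is 9.

9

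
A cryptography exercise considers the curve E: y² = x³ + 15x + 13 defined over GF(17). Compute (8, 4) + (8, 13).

O

The two points share x = 8 and their y-coordinates satisfy 4 + 13 ≡ 0 (mod 17), so they are inverses. Their sum is ∞.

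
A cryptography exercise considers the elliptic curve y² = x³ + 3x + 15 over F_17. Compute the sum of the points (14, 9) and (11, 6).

(14, 9) + (11, 6). λ = (6 - 9)/(11 - 14) ≡ 14/14 mod 17. 14⁻¹ ≡ 11 (mod 17), so λ ≡ 1.
  x = λ² - 14 - 11 = 1 - 25 ≡ 10; y = λ·(14 - 10) - 9 ≡ 12. → (10, 12)

(10, 12)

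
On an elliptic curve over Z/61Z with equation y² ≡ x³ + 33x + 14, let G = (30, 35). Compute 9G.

Double-and-add on 9 = (1001)₂. Start with G = (30, 35) for the leading 1-bit.
double: tangent at (30, 35): λ = (3·30² + 33)/(2·35) ≡ 49/9. 9⁻¹ ≡ 34 (mod 61) since 9·34 = 306 ≡ 1, so λ ≡ 49·34 ≡ 19.
  x = λ² - 30 - 30 = 361 - 60 ≡ 57; y = λ·(30 - 57) - 35 ≡ 1. → (57, 1)
double: tangent at (57, 1): λ = (3·57² + 33)/(2·1) ≡ 20/2. 2⁻¹ ≡ 31 (mod 61), so λ ≡ 20·31 ≡ 10.
  x = λ² - 57 - 57 = 100 - 114 ≡ 47; y = λ·(57 - 47) - 1 ≡ 38. → (47, 38)
double: tangent at (47, 38): λ = (3·47² + 33)/(2·38) ≡ 11/15. 15⁻¹ ≡ 57 (mod 61), so λ ≡ 11·57 ≡ 17.
  x = λ² - 47 - 47 = 289 - 94 ≡ 12; y = λ·(47 - 12) - 38 ≡ 8. → (12, 8)
add G: (12, 8) + (30, 35). λ = (35 - 8)/(30 - 12) ≡ 27/18 mod 61. 18⁻¹ ≡ 17 (mod 61), so λ ≡ 32.
  x = λ² - 12 - 30 = 1024 - 42 ≡ 6; y = λ·(12 - 6) - 8 ≡ 1. → (6, 1)

(6, 1)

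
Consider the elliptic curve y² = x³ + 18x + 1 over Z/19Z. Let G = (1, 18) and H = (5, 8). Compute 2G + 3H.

(5, 11)

First 2G:
Repeated addition: build up to 2G.
2G: tangent at (1, 18): λ = (3·1² + 18)/(2·18) ≡ 2/17. 17⁻¹ ≡ 9 (mod 19), so λ ≡ 2·9 ≡ 18.
  x = λ² - 1 - 1 = 324 - 2 ≡ 18; y = λ·(1 - 18) - 18 ≡ 18. → (18, 18)
2G = (18, 18).
Next 3H:
Repeated addition: build up to 3H.
2H: tangent at (5, 8): λ = (3·5² + 18)/(2·8) ≡ 17/16. 16⁻¹ ≡ 6 (mod 19), so λ ≡ 17·6 ≡ 7.
  x = λ² - 5 - 5 = 49 - 10 ≡ 1; y = λ·(5 - 1) - 8 ≡ 1. → (1, 1)
3H: (1, 1) + (5, 8). λ = (8 - 1)/(5 - 1) ≡ 7/4 mod 19. 4⁻¹ ≡ 5 (mod 19), so λ ≡ 16.
  x = λ² - 1 - 5 = 256 - 6 ≡ 3; y = λ·(1 - 3) - 1 ≡ 5. → (3, 5)
3H = (3, 5).
Finally 2G + 3H:
(18, 18) + (3, 5). λ = (5 - 18)/(3 - 18) ≡ 6/4 mod 19. 4⁻¹ ≡ 5 (mod 19), so λ ≡ 11.
  x = λ² - 18 - 3 = 121 - 21 ≡ 5; y = λ·(18 - 5) - 18 ≡ 11. → (5, 11)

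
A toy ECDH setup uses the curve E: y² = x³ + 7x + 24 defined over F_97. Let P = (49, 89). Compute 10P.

O

Double-and-add on 10 = (1010)₂. Start with P = (49, 89) for the leading 1-bit.
double: tangent at (49, 89): λ = (3·49² + 7)/(2·89) ≡ 32/81. 81⁻¹ ≡ 6 (mod 97), so λ ≡ 32·6 ≡ 95.
  x = λ² - 49 - 49 = 9025 - 98 ≡ 3; y = λ·(49 - 3) - 89 ≡ 13. → (3, 13)
double: tangent at (3, 13): λ = (3·3² + 7)/(2·13) ≡ 34/26. 26⁻¹ ≡ 56 (mod 97) since 26·56 = 1456 ≡ 1, so λ ≡ 34·56 ≡ 61.
  x = λ² - 3 - 3 = 3721 - 6 ≡ 29; y = λ·(3 - 29) - 13 ≡ 50. → (29, 50)
add P: (29, 50) + (49, 89). λ = (89 - 50)/(49 - 29) ≡ 39/20 mod 97. 20⁻¹ ≡ 34 (mod 97), so λ ≡ 65.
  x = λ² - 29 - 49 = 4225 - 78 ≡ 73; y = λ·(29 - 73) - 50 ≡ 0. → (73, 0)
double: (73, 0) + (73, 0): same x and y₁ ≡ -y₂, so the sum is the point at infinity.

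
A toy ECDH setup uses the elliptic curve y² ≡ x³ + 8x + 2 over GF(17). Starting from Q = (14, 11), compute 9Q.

Repeated addition: build up to 9Q.
2Q: tangent at (14, 11): λ = (3·14² + 8)/(2·11) ≡ 1/5. 5⁻¹ ≡ 7 (mod 17), so λ ≡ 1·7 ≡ 7.
  x = λ² - 14 - 14 = 49 - 28 ≡ 4; y = λ·(14 - 4) - 11 ≡ 8. → (4, 8)
3Q: (4, 8) + (14, 11). λ = (11 - 8)/(14 - 4) ≡ 3/10 mod 17. 10⁻¹ ≡ 12 (mod 17), so λ ≡ 2.
  x = λ² - 4 - 14 = 4 - 18 ≡ 3; y = λ·(4 - 3) - 8 ≡ 11. → (3, 11)
4Q: (3, 11) + (14, 11). λ = (11 - 11)/(14 - 3) ≡ 0/11 mod 17. 11⁻¹ ≡ 14 (mod 17), so λ ≡ 0.
  x = λ² - 3 - 14 = 0 - 17 ≡ 0; y = λ·(3 - 0) - 11 ≡ 6. → (0, 6)
5Q: (0, 6) + (14, 11). λ = (11 - 6)/(14 - 0) ≡ 5/14 mod 17. 14⁻¹ ≡ 11 (mod 17), so λ ≡ 4.
  x = λ² - 0 - 14 = 16 - 14 ≡ 2; y = λ·(0 - 2) - 6 ≡ 3. → (2, 3)
6Q: (2, 3) + (14, 11). λ = (11 - 3)/(14 - 2) ≡ 8/12 mod 17. 12⁻¹ ≡ 10 (mod 17), so λ ≡ 12.
  x = λ² - 2 - 14 = 144 - 16 ≡ 9; y = λ·(2 - 9) - 3 ≡ 15. → (9, 15)
7Q: (9, 15) + (14, 11). λ = (11 - 15)/(14 - 9) ≡ 13/5 mod 17. 5⁻¹ ≡ 7 (mod 17) since 5·7 = 35 ≡ 1, so λ ≡ 6.
  x = λ² - 9 - 14 = 36 - 23 ≡ 13; y = λ·(9 - 13) - 15 ≡ 12. → (13, 12)
8Q: (13, 12) + (14, 11). λ = (11 - 12)/(14 - 13) ≡ 16/1 mod 17. 1⁻¹ ≡ 1 (mod 17), so λ ≡ 16.
  x = λ² - 13 - 14 = 256 - 27 ≡ 8; y = λ·(13 - 8) - 12 ≡ 0. → (8, 0)
9Q: (8, 0) + (14, 11). λ = (11 - 0)/(14 - 8) ≡ 11/6 mod 17. 6⁻¹ ≡ 3 (mod 17), so λ ≡ 16.
  x = λ² - 8 - 14 = 256 - 22 ≡ 13; y = λ·(8 - 13) - 0 ≡ 5. → (13, 5)

(13, 5)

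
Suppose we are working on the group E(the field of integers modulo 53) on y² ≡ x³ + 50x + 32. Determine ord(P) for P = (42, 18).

11

2P: tangent at (42, 18): λ = (3·42² + 50)/(2·18) ≡ 42/36. 36⁻¹ ≡ 28 (mod 53), so λ ≡ 42·28 ≡ 10.
  x = λ² - 42 - 42 = 100 - 84 ≡ 16; y = λ·(42 - 16) - 18 ≡ 30. → (16, 30)
3P: (16, 30) + (42, 18). λ = (18 - 30)/(42 - 16) ≡ 41/26 mod 53. 26⁻¹ ≡ 51 (mod 53), so λ ≡ 24.
  x = λ² - 16 - 42 = 576 - 58 ≡ 41; y = λ·(16 - 41) - 30 ≡ 6. → (41, 6)
4P: (41, 6) + (42, 18). λ = (18 - 6)/(42 - 41) ≡ 12/1 mod 53. 1⁻¹ ≡ 1 (mod 53), so λ ≡ 12.
  x = λ² - 41 - 42 = 144 - 83 ≡ 8; y = λ·(41 - 8) - 6 ≡ 19. → (8, 19)
5P: (8, 19) + (42, 18). λ = (18 - 19)/(42 - 8) ≡ 52/34 mod 53. 34⁻¹ ≡ 39 (mod 53), so λ ≡ 14.
  x = λ² - 8 - 42 = 196 - 50 ≡ 40; y = λ·(8 - 40) - 19 ≡ 10. → (40, 10)
6P: (40, 10) + (42, 18). λ = (18 - 10)/(42 - 40) ≡ 8/2 mod 53. 2⁻¹ ≡ 27 (mod 53), so λ ≡ 4.
  x = λ² - 40 - 42 = 16 - 82 ≡ 40; y = λ·(40 - 40) - 10 ≡ 43. → (40, 43)
7P: (40, 43) + (42, 18). λ = (18 - 43)/(42 - 40) ≡ 28/2 mod 53. 2⁻¹ ≡ 27 (mod 53), so λ ≡ 14.
  x = λ² - 40 - 42 = 196 - 82 ≡ 8; y = λ·(40 - 8) - 43 ≡ 34. → (8, 34)
8P: (8, 34) + (42, 18). λ = (18 - 34)/(42 - 8) ≡ 37/34 mod 53. 34⁻¹ ≡ 39 (mod 53), so λ ≡ 12.
  x = λ² - 8 - 42 = 144 - 50 ≡ 41; y = λ·(8 - 41) - 34 ≡ 47. → (41, 47)
9P: (41, 47) + (42, 18). λ = (18 - 47)/(42 - 41) ≡ 24/1 mod 53. 1⁻¹ ≡ 1 (mod 53), so λ ≡ 24.
  x = λ² - 41 - 42 = 576 - 83 ≡ 16; y = λ·(41 - 16) - 47 ≡ 23. → (16, 23)
10P: (16, 23) + (42, 18). λ = (18 - 23)/(42 - 16) ≡ 48/26 mod 53. 26⁻¹ ≡ 51 (mod 53), so λ ≡ 10.
  x = λ² - 16 - 42 = 100 - 58 ≡ 42; y = λ·(16 - 42) - 23 ≡ 35. → (42, 35)
11P: (42, 35) + (42, 18): same x and y₁ ≡ -y₂, so the sum is the point at infinity.
11P = the point at infinity, so the order is 11.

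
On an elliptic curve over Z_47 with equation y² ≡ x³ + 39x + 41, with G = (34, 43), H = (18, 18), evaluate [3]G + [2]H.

(1, 9)

First 3G:
Repeated addition: build up to 3G.
2G: tangent at (34, 43): λ = (3·34² + 39)/(2·43) ≡ 29/39. 39⁻¹ ≡ 41 (mod 47) since 39·41 = 1599 ≡ 1, so λ ≡ 29·41 ≡ 14.
  x = λ² - 34 - 34 = 196 - 68 ≡ 34; y = λ·(34 - 34) - 43 ≡ 4. → (34, 4)
3G: (34, 4) + (34, 43): same x and y₁ ≡ -y₂, so the sum is 𝒪.
3G = 𝒪.
Next 2H:
Repeated addition: build up to 2H.
2H: tangent at (18, 18): λ = (3·18² + 39)/(2·18) ≡ 24/36. 36⁻¹ ≡ 17 (mod 47) since 36·17 = 612 ≡ 1, so λ ≡ 24·17 ≡ 32.
  x = λ² - 18 - 18 = 1024 - 36 ≡ 1; y = λ·(18 - 1) - 18 ≡ 9. → (1, 9)
2H = (1, 9).
Finally 3G + 2H:
𝒪 + (1, 9) = (1, 9) (identity).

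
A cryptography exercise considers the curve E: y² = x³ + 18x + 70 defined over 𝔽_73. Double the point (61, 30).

tangent at (61, 30): λ = (3·61² + 18)/(2·30) ≡ 12/60. 60⁻¹ ≡ 28 (mod 73), so λ ≡ 12·28 ≡ 44.
  x = λ² - 61 - 61 = 1936 - 122 ≡ 62; y = λ·(61 - 62) - 30 ≡ 72. → (62, 72)

(62, 72)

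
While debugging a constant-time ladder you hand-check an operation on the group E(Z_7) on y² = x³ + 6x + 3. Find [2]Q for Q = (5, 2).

(5, 5)

tangent at (5, 2): λ = (3·5² + 6)/(2·2) ≡ 4/4. 4⁻¹ ≡ 2 (mod 7), so λ ≡ 4·2 ≡ 1.
  x = λ² - 5 - 5 = 1 - 10 ≡ 5; y = λ·(5 - 5) - 2 ≡ 5. → (5, 5)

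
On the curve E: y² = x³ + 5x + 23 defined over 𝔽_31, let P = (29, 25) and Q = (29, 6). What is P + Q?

The two points share x = 29 and their y-coordinates satisfy 25 + 6 ≡ 0 (mod 31), so they are inverses. Their sum is ∞.

O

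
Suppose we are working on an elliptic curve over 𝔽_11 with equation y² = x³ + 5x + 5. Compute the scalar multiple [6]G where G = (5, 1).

(4, 10)

Double-and-add on 6 = (110)₂. Start with G = (5, 1) for the leading 1-bit.
double: tangent at (5, 1): λ = (3·5² + 5)/(2·1) ≡ 3/2. 2⁻¹ ≡ 6 (mod 11) since 2·6 = 12 ≡ 1, so λ ≡ 3·6 ≡ 7.
  x = λ² - 5 - 5 = 49 - 10 ≡ 6; y = λ·(5 - 6) - 1 ≡ 3. → (6, 3)
add G: (6, 3) + (5, 1). λ = (1 - 3)/(5 - 6) ≡ 9/10 mod 11. 10⁻¹ ≡ 10 (mod 11), so λ ≡ 2.
  x = λ² - 6 - 5 = 4 - 11 ≡ 4; y = λ·(6 - 4) - 3 ≡ 1. → (4, 1)
double: tangent at (4, 1): λ = (3·4² + 5)/(2·1) ≡ 9/2. 2⁻¹ ≡ 6 (mod 11) since 2·6 = 12 ≡ 1, so λ ≡ 9·6 ≡ 10.
  x = λ² - 4 - 4 = 100 - 8 ≡ 4; y = λ·(4 - 4) - 1 ≡ 10. → (4, 10)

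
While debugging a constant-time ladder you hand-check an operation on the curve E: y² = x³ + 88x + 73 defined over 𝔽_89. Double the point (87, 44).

(36, 18)

tangent at (87, 44): λ = (3·87² + 88)/(2·44) ≡ 11/88. 88⁻¹ ≡ 88 (mod 89) since 88·88 = 7744 ≡ 1, so λ ≡ 11·88 ≡ 78.
  x = λ² - 87 - 87 = 6084 - 174 ≡ 36; y = λ·(87 - 36) - 44 ≡ 18. → (36, 18)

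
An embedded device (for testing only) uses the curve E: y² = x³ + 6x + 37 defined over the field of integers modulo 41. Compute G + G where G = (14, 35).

(34, 12)

tangent at (14, 35): λ = (3·14² + 6)/(2·35) ≡ 20/29. 29⁻¹ ≡ 17 (mod 41), so λ ≡ 20·17 ≡ 12.
  x = λ² - 14 - 14 = 144 - 28 ≡ 34; y = λ·(14 - 34) - 35 ≡ 12. → (34, 12)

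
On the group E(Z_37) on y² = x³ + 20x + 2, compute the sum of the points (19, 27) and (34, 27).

(21, 10)

(19, 27) + (34, 27). λ = (27 - 27)/(34 - 19) ≡ 0/15 mod 37. 15⁻¹ ≡ 5 (mod 37), so λ ≡ 0.
  x = λ² - 19 - 34 = 0 - 53 ≡ 21; y = λ·(19 - 21) - 27 ≡ 10. → (21, 10)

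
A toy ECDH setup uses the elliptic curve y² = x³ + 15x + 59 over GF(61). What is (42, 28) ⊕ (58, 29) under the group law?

(17, 46)

(42, 28) + (58, 29). λ = (29 - 28)/(58 - 42) ≡ 1/16 mod 61. 16⁻¹ ≡ 42 (mod 61), so λ ≡ 42.
  x = λ² - 42 - 58 = 1764 - 100 ≡ 17; y = λ·(42 - 17) - 28 ≡ 46. → (17, 46)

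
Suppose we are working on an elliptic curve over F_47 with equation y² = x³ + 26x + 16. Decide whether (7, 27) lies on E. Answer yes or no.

yes

y² = 27² ≡ 24; x³ + 26x + 16 = 541 ≡ 24 (mod 47). 24 = 24.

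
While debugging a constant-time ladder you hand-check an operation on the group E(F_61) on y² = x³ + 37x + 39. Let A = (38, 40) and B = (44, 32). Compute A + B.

(35, 17)

(38, 40) + (44, 32). λ = (32 - 40)/(44 - 38) ≡ 53/6 mod 61. 6⁻¹ ≡ 51 (mod 61) since 6·51 = 306 ≡ 1, so λ ≡ 19.
  x = λ² - 38 - 44 = 361 - 82 ≡ 35; y = λ·(38 - 35) - 40 ≡ 17. → (35, 17)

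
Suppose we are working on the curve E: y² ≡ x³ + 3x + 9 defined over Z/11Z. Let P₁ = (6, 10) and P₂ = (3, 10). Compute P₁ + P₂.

(2, 1)

(6, 10) + (3, 10). λ = (10 - 10)/(3 - 6) ≡ 0/8 mod 11. 8⁻¹ ≡ 7 (mod 11), so λ ≡ 0.
  x = λ² - 6 - 3 = 0 - 9 ≡ 2; y = λ·(6 - 2) - 10 ≡ 1. → (2, 1)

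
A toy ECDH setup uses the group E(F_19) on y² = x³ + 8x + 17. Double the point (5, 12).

tangent at (5, 12): λ = (3·5² + 8)/(2·12) ≡ 7/5. 5⁻¹ ≡ 4 (mod 19) since 5·4 = 20 ≡ 1, so λ ≡ 7·4 ≡ 9.
  x = λ² - 5 - 5 = 81 - 10 ≡ 14; y = λ·(5 - 14) - 12 ≡ 2. → (14, 2)

(14, 2)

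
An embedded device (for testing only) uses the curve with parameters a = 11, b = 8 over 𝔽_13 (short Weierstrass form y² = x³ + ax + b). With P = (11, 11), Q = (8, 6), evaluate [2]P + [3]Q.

(8, 7)

First 2P:
Repeated addition: build up to 2P.
2P: tangent at (11, 11): λ = (3·11² + 11)/(2·11) ≡ 10/9. 9⁻¹ ≡ 3 (mod 13) since 9·3 = 27 ≡ 1, so λ ≡ 10·3 ≡ 4.
  x = λ² - 11 - 11 = 16 - 22 ≡ 7; y = λ·(11 - 7) - 11 ≡ 5. → (7, 5)
2P = (7, 5).
Next 3Q:
Repeated addition: build up to 3Q.
2Q: tangent at (8, 6): λ = (3·8² + 11)/(2·6) ≡ 8/12. 12⁻¹ ≡ 12 (mod 13) since 12·12 = 144 ≡ 1, so λ ≡ 8·12 ≡ 5.
  x = λ² - 8 - 8 = 25 - 16 ≡ 9; y = λ·(8 - 9) - 6 ≡ 2. → (9, 2)
3Q: (9, 2) + (8, 6). λ = (6 - 2)/(8 - 9) ≡ 4/12 mod 13. 12⁻¹ ≡ 12 (mod 13), so λ ≡ 9.
  x = λ² - 9 - 8 = 81 - 17 ≡ 12; y = λ·(9 - 12) - 2 ≡ 10. → (12, 10)
3Q = (12, 10).
Finally 2P + 3Q:
(7, 5) + (12, 10). λ = (10 - 5)/(12 - 7) ≡ 5/5 mod 13. 5⁻¹ ≡ 8 (mod 13) since 5·8 = 40 ≡ 1, so λ ≡ 1.
  x = λ² - 7 - 12 = 1 - 19 ≡ 8; y = λ·(7 - 8) - 5 ≡ 7. → (8, 7)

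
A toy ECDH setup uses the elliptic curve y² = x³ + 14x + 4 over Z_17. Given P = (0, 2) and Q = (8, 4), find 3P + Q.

First 3P:
Repeated addition: build up to 3P.
2P: tangent at (0, 2): λ = (3·0² + 14)/(2·2) ≡ 14/4. 4⁻¹ ≡ 13 (mod 17) since 4·13 = 52 ≡ 1, so λ ≡ 14·13 ≡ 12.
  x = λ² - 0 - 0 = 144 - 0 ≡ 8; y = λ·(0 - 8) - 2 ≡ 4. → (8, 4)
3P: (8, 4) + (0, 2). λ = (2 - 4)/(0 - 8) ≡ 15/9 mod 17. 9⁻¹ ≡ 2 (mod 17) since 9·2 = 18 ≡ 1, so λ ≡ 13.
  x = λ² - 8 - 0 = 169 - 8 ≡ 8; y = λ·(8 - 8) - 4 ≡ 13. → (8, 13)
3P = (8, 13).
Finally 3P + Q:
(8, 13) + (8, 4): same x and y₁ ≡ -y₂, so the sum is ∞.

O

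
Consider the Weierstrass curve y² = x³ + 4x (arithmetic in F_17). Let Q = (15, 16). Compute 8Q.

Double-and-add on 8 = (1000)₂. Start with Q = (15, 16) for the leading 1-bit.
double: tangent at (15, 16): λ = (3·15² + 4)/(2·16) ≡ 16/15. 15⁻¹ ≡ 8 (mod 17) since 15·8 = 120 ≡ 1, so λ ≡ 16·8 ≡ 9.
  x = λ² - 15 - 15 = 81 - 30 ≡ 0; y = λ·(15 - 0) - 16 ≡ 0. → (0, 0)
double: (0, 0) + (0, 0): same x and y₁ ≡ -y₂, so the sum is O.
double: O + O = O (identity).

O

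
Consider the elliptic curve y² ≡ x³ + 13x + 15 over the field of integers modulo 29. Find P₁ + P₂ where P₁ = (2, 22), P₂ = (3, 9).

(19, 25)

(2, 22) + (3, 9). λ = (9 - 22)/(3 - 2) ≡ 16/1 mod 29. 1⁻¹ ≡ 1 (mod 29), so λ ≡ 16.
  x = λ² - 2 - 3 = 256 - 5 ≡ 19; y = λ·(2 - 19) - 22 ≡ 25. → (19, 25)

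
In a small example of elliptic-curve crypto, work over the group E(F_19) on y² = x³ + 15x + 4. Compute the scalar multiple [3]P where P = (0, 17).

Repeated addition: build up to 3P.
2P: tangent at (0, 17): λ = (3·0² + 15)/(2·17) ≡ 15/15. 15⁻¹ ≡ 14 (mod 19), so λ ≡ 15·14 ≡ 1.
  x = λ² - 0 - 0 = 1 - 0 ≡ 1; y = λ·(0 - 1) - 17 ≡ 1. → (1, 1)
3P: (1, 1) + (0, 17). λ = (17 - 1)/(0 - 1) ≡ 16/18 mod 19. 18⁻¹ ≡ 18 (mod 19), so λ ≡ 3.
  x = λ² - 1 - 0 = 9 - 1 ≡ 8; y = λ·(1 - 8) - 1 ≡ 16. → (8, 16)

(8, 16)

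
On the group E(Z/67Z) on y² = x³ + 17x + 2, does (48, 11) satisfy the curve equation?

y² = 11² ≡ 54; x³ + 17x + 2 = 111410 ≡ 56 (mod 67). 54 ≠ 56.

no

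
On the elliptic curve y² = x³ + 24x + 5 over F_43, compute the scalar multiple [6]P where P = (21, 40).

(5, 11)

Repeated addition: build up to 6P.
2P: tangent at (21, 40): λ = (3·21² + 24)/(2·40) ≡ 14/37. 37⁻¹ ≡ 7 (mod 43) since 37·7 = 259 ≡ 1, so λ ≡ 14·7 ≡ 12.
  x = λ² - 21 - 21 = 144 - 42 ≡ 16; y = λ·(21 - 16) - 40 ≡ 20. → (16, 20)
3P: (16, 20) + (21, 40). λ = (40 - 20)/(21 - 16) ≡ 20/5 mod 43. 5⁻¹ ≡ 26 (mod 43) since 5·26 = 130 ≡ 1, so λ ≡ 4.
  x = λ² - 16 - 21 = 16 - 37 ≡ 22; y = λ·(16 - 22) - 20 ≡ 42. → (22, 42)
4P: (22, 42) + (21, 40). λ = (40 - 42)/(21 - 22) ≡ 41/42 mod 43. 42⁻¹ ≡ 42 (mod 43), so λ ≡ 2.
  x = λ² - 22 - 21 = 4 - 43 ≡ 4; y = λ·(22 - 4) - 42 ≡ 37. → (4, 37)
5P: (4, 37) + (21, 40). λ = (40 - 37)/(21 - 4) ≡ 3/17 mod 43. 17⁻¹ ≡ 38 (mod 43) since 17·38 = 646 ≡ 1, so λ ≡ 28.
  x = λ² - 4 - 21 = 784 - 25 ≡ 28; y = λ·(4 - 28) - 37 ≡ 22. → (28, 22)
6P: (28, 22) + (21, 40). λ = (40 - 22)/(21 - 28) ≡ 18/36 mod 43. 36⁻¹ ≡ 6 (mod 43), so λ ≡ 22.
  x = λ² - 28 - 21 = 484 - 49 ≡ 5; y = λ·(28 - 5) - 22 ≡ 11. → (5, 11)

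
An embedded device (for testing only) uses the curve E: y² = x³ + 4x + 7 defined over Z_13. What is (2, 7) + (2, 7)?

tangent at (2, 7): λ = (3·2² + 4)/(2·7) ≡ 3/1. 1⁻¹ ≡ 1 (mod 13), so λ ≡ 3·1 ≡ 3.
  x = λ² - 2 - 2 = 9 - 4 ≡ 5; y = λ·(2 - 5) - 7 ≡ 10. → (5, 10)

(5, 10)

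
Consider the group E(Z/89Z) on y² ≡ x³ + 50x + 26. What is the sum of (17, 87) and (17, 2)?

O

The two points share x = 17 and their y-coordinates satisfy 87 + 2 ≡ 0 (mod 89), so they are inverses. Their sum is the point at infinity.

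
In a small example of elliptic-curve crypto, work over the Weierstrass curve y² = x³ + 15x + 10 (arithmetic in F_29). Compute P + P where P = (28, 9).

tangent at (28, 9): λ = (3·28² + 15)/(2·9) ≡ 18/18. 18⁻¹ ≡ 21 (mod 29) since 18·21 = 378 ≡ 1, so λ ≡ 18·21 ≡ 1.
  x = λ² - 28 - 28 = 1 - 56 ≡ 3; y = λ·(28 - 3) - 9 ≡ 16. → (3, 16)

(3, 16)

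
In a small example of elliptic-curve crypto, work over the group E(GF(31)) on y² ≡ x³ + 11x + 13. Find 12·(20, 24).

(5, 10)

Write P = (20, 24).
Repeated addition: build up to 12P.
2P: tangent at (20, 24): λ = (3·20² + 11)/(2·24) ≡ 2/17. 17⁻¹ ≡ 11 (mod 31) since 17·11 = 187 ≡ 1, so λ ≡ 2·11 ≡ 22.
  x = λ² - 20 - 20 = 484 - 40 ≡ 10; y = λ·(20 - 10) - 24 ≡ 10. → (10, 10)
3P: (10, 10) + (20, 24). λ = (24 - 10)/(20 - 10) ≡ 14/10 mod 31. 10⁻¹ ≡ 28 (mod 31), so λ ≡ 20.
  x = λ² - 10 - 20 = 400 - 30 ≡ 29; y = λ·(10 - 29) - 10 ≡ 13. → (29, 13)
4P: (29, 13) + (20, 24). λ = (24 - 13)/(20 - 29) ≡ 11/22 mod 31. 22⁻¹ ≡ 24 (mod 31), so λ ≡ 16.
  x = λ² - 29 - 20 = 256 - 49 ≡ 21; y = λ·(29 - 21) - 13 ≡ 22. → (21, 22)
5P: (21, 22) + (20, 24). λ = (24 - 22)/(20 - 21) ≡ 2/30 mod 31. 30⁻¹ ≡ 30 (mod 31), so λ ≡ 29.
  x = λ² - 21 - 20 = 841 - 41 ≡ 25; y = λ·(21 - 25) - 22 ≡ 17. → (25, 17)
6P: (25, 17) + (20, 24). λ = (24 - 17)/(20 - 25) ≡ 7/26 mod 31. 26⁻¹ ≡ 6 (mod 31) since 26·6 = 156 ≡ 1, so λ ≡ 11.
  x = λ² - 25 - 20 = 121 - 45 ≡ 14; y = λ·(25 - 14) - 17 ≡ 11. → (14, 11)
7P: (14, 11) + (20, 24). λ = (24 - 11)/(20 - 14) ≡ 13/6 mod 31. 6⁻¹ ≡ 26 (mod 31) since 6·26 = 156 ≡ 1, so λ ≡ 28.
  x = λ² - 14 - 20 = 784 - 34 ≡ 6; y = λ·(14 - 6) - 11 ≡ 27. → (6, 27)
8P: (6, 27) + (20, 24). λ = (24 - 27)/(20 - 6) ≡ 28/14 mod 31. 14⁻¹ ≡ 20 (mod 31) since 14·20 = 280 ≡ 1, so λ ≡ 2.
  x = λ² - 6 - 20 = 4 - 26 ≡ 9; y = λ·(6 - 9) - 27 ≡ 29. → (9, 29)
9P: (9, 29) + (20, 24). λ = (24 - 29)/(20 - 9) ≡ 26/11 mod 31. 11⁻¹ ≡ 17 (mod 31), so λ ≡ 8.
  x = λ² - 9 - 20 = 64 - 29 ≡ 4; y = λ·(9 - 4) - 29 ≡ 11. → (4, 11)
10P: (4, 11) + (20, 24). λ = (24 - 11)/(20 - 4) ≡ 13/16 mod 31. 16⁻¹ ≡ 2 (mod 31) since 16·2 = 32 ≡ 1, so λ ≡ 26.
  x = λ² - 4 - 20 = 676 - 24 ≡ 1; y = λ·(4 - 1) - 11 ≡ 5. → (1, 5)
11P: (1, 5) + (20, 24). λ = (24 - 5)/(20 - 1) ≡ 19/19 mod 31. 19⁻¹ ≡ 18 (mod 31), so λ ≡ 1.
  x = λ² - 1 - 20 = 1 - 21 ≡ 11; y = λ·(1 - 11) - 5 ≡ 16. → (11, 16)
12P: (11, 16) + (20, 24). λ = (24 - 16)/(20 - 11) ≡ 8/9 mod 31. 9⁻¹ ≡ 7 (mod 31), so λ ≡ 25.
  x = λ² - 11 - 20 = 625 - 31 ≡ 5; y = λ·(11 - 5) - 16 ≡ 10. → (5, 10)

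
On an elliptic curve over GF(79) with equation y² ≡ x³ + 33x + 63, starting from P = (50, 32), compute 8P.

Repeated addition: build up to 8P.
2P: tangent at (50, 32): λ = (3·50² + 33)/(2·32) ≡ 28/64. 64⁻¹ ≡ 21 (mod 79), so λ ≡ 28·21 ≡ 35.
  x = λ² - 50 - 50 = 1225 - 100 ≡ 19; y = λ·(50 - 19) - 32 ≡ 26. → (19, 26)
3P: (19, 26) + (50, 32). λ = (32 - 26)/(50 - 19) ≡ 6/31 mod 79. 31⁻¹ ≡ 51 (mod 79), so λ ≡ 69.
  x = λ² - 19 - 50 = 4761 - 69 ≡ 31; y = λ·(19 - 31) - 26 ≡ 15. → (31, 15)
4P: (31, 15) + (50, 32). λ = (32 - 15)/(50 - 31) ≡ 17/19 mod 79. 19⁻¹ ≡ 25 (mod 79) since 19·25 = 475 ≡ 1, so λ ≡ 30.
  x = λ² - 31 - 50 = 900 - 81 ≡ 29; y = λ·(31 - 29) - 15 ≡ 45. → (29, 45)
5P: (29, 45) + (50, 32). λ = (32 - 45)/(50 - 29) ≡ 66/21 mod 79. 21⁻¹ ≡ 64 (mod 79), so λ ≡ 37.
  x = λ² - 29 - 50 = 1369 - 79 ≡ 26; y = λ·(29 - 26) - 45 ≡ 66. → (26, 66)
6P: (26, 66) + (50, 32). λ = (32 - 66)/(50 - 26) ≡ 45/24 mod 79. 24⁻¹ ≡ 56 (mod 79) since 24·56 = 1344 ≡ 1, so λ ≡ 71.
  x = λ² - 26 - 50 = 5041 - 76 ≡ 67; y = λ·(26 - 67) - 66 ≡ 25. → (67, 25)
7P: (67, 25) + (50, 32). λ = (32 - 25)/(50 - 67) ≡ 7/62 mod 79. 62⁻¹ ≡ 65 (mod 79), so λ ≡ 60.
  x = λ² - 67 - 50 = 3600 - 117 ≡ 7; y = λ·(67 - 7) - 25 ≡ 20. → (7, 20)
8P: (7, 20) + (50, 32). λ = (32 - 20)/(50 - 7) ≡ 12/43 mod 79. 43⁻¹ ≡ 68 (mod 79), so λ ≡ 26.
  x = λ² - 7 - 50 = 676 - 57 ≡ 66; y = λ·(7 - 66) - 20 ≡ 26. → (66, 26)

(66, 26)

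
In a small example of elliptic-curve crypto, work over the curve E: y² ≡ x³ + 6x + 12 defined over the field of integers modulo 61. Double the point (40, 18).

(37, 47)

tangent at (40, 18): λ = (3·40² + 6)/(2·18) ≡ 48/36. 36⁻¹ ≡ 39 (mod 61) since 36·39 = 1404 ≡ 1, so λ ≡ 48·39 ≡ 42.
  x = λ² - 40 - 40 = 1764 - 80 ≡ 37; y = λ·(40 - 37) - 18 ≡ 47. → (37, 47)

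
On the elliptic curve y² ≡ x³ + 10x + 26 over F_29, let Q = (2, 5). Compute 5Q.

(2, 24)

Repeated addition: build up to 5Q.
2Q: tangent at (2, 5): λ = (3·2² + 10)/(2·5) ≡ 22/10. 10⁻¹ ≡ 3 (mod 29) since 10·3 = 30 ≡ 1, so λ ≡ 22·3 ≡ 8.
  x = λ² - 2 - 2 = 64 - 4 ≡ 2; y = λ·(2 - 2) - 5 ≡ 24. → (2, 24)
3Q: (2, 24) + (2, 5): same x and y₁ ≡ -y₂, so the sum is 𝒪.
4Q: 𝒪 + (2, 5) = (2, 5) (identity).
5Q: tangent at (2, 5): λ = (3·2² + 10)/(2·5) ≡ 22/10. 10⁻¹ ≡ 3 (mod 29), so λ ≡ 22·3 ≡ 8.
  x = λ² - 2 - 2 = 64 - 4 ≡ 2; y = λ·(2 - 2) - 5 ≡ 24. → (2, 24)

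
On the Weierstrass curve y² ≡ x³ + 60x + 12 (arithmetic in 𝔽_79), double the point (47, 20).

tangent at (47, 20): λ = (3·47² + 60)/(2·20) ≡ 51/40. 40⁻¹ ≡ 2 (mod 79), so λ ≡ 51·2 ≡ 23.
  x = λ² - 47 - 47 = 529 - 94 ≡ 40; y = λ·(47 - 40) - 20 ≡ 62. → (40, 62)

(40, 62)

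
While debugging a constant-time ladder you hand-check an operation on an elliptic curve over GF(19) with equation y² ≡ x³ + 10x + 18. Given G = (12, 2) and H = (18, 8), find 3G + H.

First 3G:
Repeated addition: build up to 3G.
2G: tangent at (12, 2): λ = (3·12² + 10)/(2·2) ≡ 5/4. 4⁻¹ ≡ 5 (mod 19), so λ ≡ 5·5 ≡ 6.
  x = λ² - 12 - 12 = 36 - 24 ≡ 12; y = λ·(12 - 12) - 2 ≡ 17. → (12, 17)
3G: (12, 17) + (12, 2): same x and y₁ ≡ -y₂, so the sum is 𝒪.
3G = 𝒪.
Finally 3G + H:
𝒪 + (18, 8) = (18, 8) (identity).

(18, 8)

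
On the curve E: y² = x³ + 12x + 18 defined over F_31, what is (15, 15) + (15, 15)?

tangent at (15, 15): λ = (3·15² + 12)/(2·15) ≡ 5/30. 30⁻¹ ≡ 30 (mod 31), so λ ≡ 5·30 ≡ 26.
  x = λ² - 15 - 15 = 676 - 30 ≡ 26; y = λ·(15 - 26) - 15 ≡ 9. → (26, 9)

(26, 9)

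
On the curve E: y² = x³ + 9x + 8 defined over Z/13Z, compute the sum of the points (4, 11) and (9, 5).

(4, 11) + (9, 5). λ = (5 - 11)/(9 - 4) ≡ 7/5 mod 13. 5⁻¹ ≡ 8 (mod 13) since 5·8 = 40 ≡ 1, so λ ≡ 4.
  x = λ² - 4 - 9 = 16 - 13 ≡ 3; y = λ·(4 - 3) - 11 ≡ 6. → (3, 6)

(3, 6)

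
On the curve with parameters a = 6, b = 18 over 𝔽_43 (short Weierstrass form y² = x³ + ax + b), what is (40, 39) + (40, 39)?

tangent at (40, 39): λ = (3·40² + 6)/(2·39) ≡ 33/35. 35⁻¹ ≡ 16 (mod 43), so λ ≡ 33·16 ≡ 12.
  x = λ² - 40 - 40 = 144 - 80 ≡ 21; y = λ·(40 - 21) - 39 ≡ 17. → (21, 17)

(21, 17)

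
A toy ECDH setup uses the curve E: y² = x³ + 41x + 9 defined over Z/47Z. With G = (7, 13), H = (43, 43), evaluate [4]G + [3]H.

First 4G:
Repeated addition: build up to 4G.
2G: tangent at (7, 13): λ = (3·7² + 41)/(2·13) ≡ 0/26. 26⁻¹ ≡ 38 (mod 47), so λ ≡ 0·38 ≡ 0.
  x = λ² - 7 - 7 = 0 - 14 ≡ 33; y = λ·(7 - 33) - 13 ≡ 34. → (33, 34)
3G: (33, 34) + (7, 13). λ = (13 - 34)/(7 - 33) ≡ 26/21 mod 47. 21⁻¹ ≡ 9 (mod 47), so λ ≡ 46.
  x = λ² - 33 - 7 = 2116 - 40 ≡ 8; y = λ·(33 - 8) - 34 ≡ 35. → (8, 35)
4G: (8, 35) + (7, 13). λ = (13 - 35)/(7 - 8) ≡ 25/46 mod 47. 46⁻¹ ≡ 46 (mod 47), so λ ≡ 22.
  x = λ² - 8 - 7 = 484 - 15 ≡ 46; y = λ·(8 - 46) - 35 ≡ 22. → (46, 22)
4G = (46, 22).
Next 3H:
Repeated addition: build up to 3H.
2H: tangent at (43, 43): λ = (3·43² + 41)/(2·43) ≡ 42/39. 39⁻¹ ≡ 41 (mod 47), so λ ≡ 42·41 ≡ 30.
  x = λ² - 43 - 43 = 900 - 86 ≡ 15; y = λ·(43 - 15) - 43 ≡ 45. → (15, 45)
3H: (15, 45) + (43, 43). λ = (43 - 45)/(43 - 15) ≡ 45/28 mod 47. 28⁻¹ ≡ 42 (mod 47), so λ ≡ 10.
  x = λ² - 15 - 43 = 100 - 58 ≡ 42; y = λ·(15 - 42) - 45 ≡ 14. → (42, 14)
3H = (42, 14).
Finally 4G + 3H:
(46, 22) + (42, 14). λ = (14 - 22)/(42 - 46) ≡ 39/43 mod 47. 43⁻¹ ≡ 35 (mod 47) since 43·35 = 1505 ≡ 1, so λ ≡ 2.
  x = λ² - 46 - 42 = 4 - 88 ≡ 10; y = λ·(46 - 10) - 22 ≡ 3. → (10, 3)

(10, 3)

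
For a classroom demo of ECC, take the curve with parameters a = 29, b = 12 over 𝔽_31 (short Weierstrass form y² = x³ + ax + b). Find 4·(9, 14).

(11, 22)

Write Q = (9, 14).
Repeated addition: build up to 4Q.
2Q: tangent at (9, 14): λ = (3·9² + 29)/(2·14) ≡ 24/28. 28⁻¹ ≡ 10 (mod 31), so λ ≡ 24·10 ≡ 23.
  x = λ² - 9 - 9 = 529 - 18 ≡ 15; y = λ·(9 - 15) - 14 ≡ 3. → (15, 3)
3Q: (15, 3) + (9, 14). λ = (14 - 3)/(9 - 15) ≡ 11/25 mod 31. 25⁻¹ ≡ 5 (mod 31) since 25·5 = 125 ≡ 1, so λ ≡ 24.
  x = λ² - 15 - 9 = 576 - 24 ≡ 25; y = λ·(15 - 25) - 3 ≡ 5. → (25, 5)
4Q: (25, 5) + (9, 14). λ = (14 - 5)/(9 - 25) ≡ 9/15 mod 31. 15⁻¹ ≡ 29 (mod 31), so λ ≡ 13.
  x = λ² - 25 - 9 = 169 - 34 ≡ 11; y = λ·(25 - 11) - 5 ≡ 22. → (11, 22)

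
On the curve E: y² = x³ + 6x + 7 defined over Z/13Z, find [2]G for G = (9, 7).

(12, 0)

tangent at (9, 7): λ = (3·9² + 6)/(2·7) ≡ 2/1. 1⁻¹ ≡ 1 (mod 13), so λ ≡ 2·1 ≡ 2.
  x = λ² - 9 - 9 = 4 - 18 ≡ 12; y = λ·(9 - 12) - 7 ≡ 0. → (12, 0)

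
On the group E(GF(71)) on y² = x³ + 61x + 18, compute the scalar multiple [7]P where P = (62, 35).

Double-and-add on 7 = (111)₂. Start with P = (62, 35) for the leading 1-bit.
double: tangent at (62, 35): λ = (3·62² + 61)/(2·35) ≡ 20/70. 70⁻¹ ≡ 70 (mod 71), so λ ≡ 20·70 ≡ 51.
  x = λ² - 62 - 62 = 2601 - 124 ≡ 63; y = λ·(62 - 63) - 35 ≡ 56. → (63, 56)
add P: (63, 56) + (62, 35). λ = (35 - 56)/(62 - 63) ≡ 50/70 mod 71. 70⁻¹ ≡ 70 (mod 71), so λ ≡ 21.
  x = λ² - 63 - 62 = 441 - 125 ≡ 32; y = λ·(63 - 32) - 56 ≡ 27. → (32, 27)
double: tangent at (32, 27): λ = (3·32² + 61)/(2·27) ≡ 9/54. 54⁻¹ ≡ 25 (mod 71) since 54·25 = 1350 ≡ 1, so λ ≡ 9·25 ≡ 12.
  x = λ² - 32 - 32 = 144 - 64 ≡ 9; y = λ·(32 - 9) - 27 ≡ 36. → (9, 36)
add P: (9, 36) + (62, 35). λ = (35 - 36)/(62 - 9) ≡ 70/53 mod 71. 53⁻¹ ≡ 67 (mod 71) since 53·67 = 3551 ≡ 1, so λ ≡ 4.
  x = λ² - 9 - 62 = 16 - 71 ≡ 16; y = λ·(9 - 16) - 36 ≡ 7. → (16, 7)

(16, 7)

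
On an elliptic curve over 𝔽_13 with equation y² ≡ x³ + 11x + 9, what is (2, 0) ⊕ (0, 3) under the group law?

(2, 0) + (0, 3). λ = (3 - 0)/(0 - 2) ≡ 3/11 mod 13. 11⁻¹ ≡ 6 (mod 13) since 11·6 = 66 ≡ 1, so λ ≡ 5.
  x = λ² - 2 - 0 = 25 - 2 ≡ 10; y = λ·(2 - 10) - 0 ≡ 12. → (10, 12)

(10, 12)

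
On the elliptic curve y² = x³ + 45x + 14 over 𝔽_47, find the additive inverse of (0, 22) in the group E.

-(0, 22) = (0, -22 mod 47) = (0, 25).

(0, 25)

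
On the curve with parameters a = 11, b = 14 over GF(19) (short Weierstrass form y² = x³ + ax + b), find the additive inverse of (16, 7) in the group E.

-(16, 7) = (16, -7 mod 19) = (16, 12).

(16, 12)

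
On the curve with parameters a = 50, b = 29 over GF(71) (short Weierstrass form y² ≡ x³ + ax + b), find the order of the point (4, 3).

6

2P: tangent at (4, 3): λ = (3·4² + 50)/(2·3) ≡ 27/6. 6⁻¹ ≡ 12 (mod 71) since 6·12 = 72 ≡ 1, so λ ≡ 27·12 ≡ 40.
  x = λ² - 4 - 4 = 1600 - 8 ≡ 30; y = λ·(4 - 30) - 3 ≡ 22. → (30, 22)
3P: (30, 22) + (4, 3). λ = (3 - 22)/(4 - 30) ≡ 52/45 mod 71. 45⁻¹ ≡ 30 (mod 71), so λ ≡ 69.
  x = λ² - 30 - 4 = 4761 - 34 ≡ 41; y = λ·(30 - 41) - 22 ≡ 0. → (41, 0)
4P: (41, 0) + (4, 3). λ = (3 - 0)/(4 - 41) ≡ 3/34 mod 71. 34⁻¹ ≡ 23 (mod 71), so λ ≡ 69.
  x = λ² - 41 - 4 = 4761 - 45 ≡ 30; y = λ·(41 - 30) - 0 ≡ 49. → (30, 49)
5P: (30, 49) + (4, 3). λ = (3 - 49)/(4 - 30) ≡ 25/45 mod 71. 45⁻¹ ≡ 30 (mod 71), so λ ≡ 40.
  x = λ² - 30 - 4 = 1600 - 34 ≡ 4; y = λ·(30 - 4) - 49 ≡ 68. → (4, 68)
6P: (4, 68) + (4, 3): same x and y₁ ≡ -y₂, so the sum is O.
6P = O, so the order is 6.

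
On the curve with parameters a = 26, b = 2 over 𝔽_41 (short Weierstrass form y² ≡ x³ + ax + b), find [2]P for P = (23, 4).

tangent at (23, 4): λ = (3·23² + 26)/(2·4) ≡ 14/8. 8⁻¹ ≡ 36 (mod 41), so λ ≡ 14·36 ≡ 12.
  x = λ² - 23 - 23 = 144 - 46 ≡ 16; y = λ·(23 - 16) - 4 ≡ 39. → (16, 39)

(16, 39)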